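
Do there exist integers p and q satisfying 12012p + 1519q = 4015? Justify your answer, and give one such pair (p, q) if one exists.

Both 12012 and 1519 are divisible by gcd(12012, 1519) = 7, hence so is any combination 12012p + 1519q.
However 4015 leaves remainder 4 on division by 7.
Therefore 12012p + 1519q = 4015 has no solution in integers.

No, no such integers exist.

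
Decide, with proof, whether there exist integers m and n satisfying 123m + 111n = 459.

m = 29, n = -28

gcd(123, 111) = 3, and 3 divides 459, so integer solutions exist.
Dividing through by 3 reduces the equation to 41m + 37n = 153.
Run the Euclidean algorithm on 41 and 37: 41 = 1·37 + 4, 37 = 9·4 + 1, 4 = 4·1 + 0.
Working back up the chain: 1 = 37 − 9·4 = 37 − 9·(41 − 1·37) = −9·41 + 10·37. So 41·(-9) + 37·10 = 1.
Multiplying through by 153: m = (-9)·153 = -1377, n = 10·153 = 1530 is a solution.
Adding 38·37 to m and subtracting 38·41 from n gives the tidier solution (29, -28).
Indeed 123·29 + 111·(-28) = 3567 − 3108 = 459.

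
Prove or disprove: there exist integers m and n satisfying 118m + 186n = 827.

Both 118 and 186 are divisible by gcd(118, 186) = 2, hence so is any combination 118m + 186n.
But 827 = 2·413 + 1, so 2 ∤ 827.
Hence no integers m, n satisfy the equation.

No such integers exist.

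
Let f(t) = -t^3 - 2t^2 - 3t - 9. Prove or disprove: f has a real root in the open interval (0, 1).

No such root exists.

Evaluate at the endpoints: f(0) = -9, f(1) = -15 — same sign (negative).
The derivative f'(t) = -3t^2 - 4t - 3 is a quadratic with discriminant (-4)² − 4·(-3)·(-3) = -20 < 0; it never vanishes, so it is always negative (sign of the leading coefficient).
Hence f is strictly decreasing on ℝ, and in particular on [0, 1]. A strictly monotone function with same-sign endpoint values stays negative on the whole interval, so f has no zero in (0, 1).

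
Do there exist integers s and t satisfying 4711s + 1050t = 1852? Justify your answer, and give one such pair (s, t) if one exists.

No such integers exist.

gcd(4711, 1050) = 7, so every integer of the form 4711s + 1050t is a multiple of 7.
However 1852 leaves remainder 4 on division by 7.
So the equation is unsolvable over ℤ.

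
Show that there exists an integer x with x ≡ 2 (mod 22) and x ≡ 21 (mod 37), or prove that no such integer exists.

x = 354

gcd(22, 37) = 1, so the Chinese Remainder Theorem guarantees exactly one residue class mod 814 satisfying both.
Any solution of the first congruence is x = 2 + 22t; substituting into the second, 22t ≡ 21 − 2 ≡ 19 (mod 37).
Invert 22 mod 37 by the Euclidean algorithm: 37 = 1·22 + 15, 22 = 1·15 + 7, 15 = 2·7 + 1, 7 = 7·1 + 0; back-substituting, 1 = 15 − 2·7 = 15 − 2·(22 − 1·15) = −2·22 + 3·15 = −2·22 + 3·(37 − 1·22) = 3·37 − 5·22. Hence 22·(-5) ≡ 1, so 22⁻¹ ≡ -5 ≡ 32 (mod 37).
Therefore t ≡ 32·19 = 608 ≡ 16 (mod 37).
Taking t = 16 gives x = 2 + 22·16 = 354.
Indeed 354 ≡ 2 (mod 22) and 354 ≡ 21 (mod 37).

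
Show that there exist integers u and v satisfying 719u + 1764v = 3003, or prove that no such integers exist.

u = 777, v = -315

Since gcd(719, 1764) = 1, every integer is an integer combination of 719 and 1764.
Run the Euclidean algorithm on 1764 and 719: 1764 = 2·719 + 326, 719 = 2·326 + 67, 326 = 4·67 + 58, 67 = 1·58 + 9, 58 = 6·9 + 4, 9 = 2·4 + 1, 4 = 4·1 + 0.
Unwinding: 1 = 9 − 2·4 = 9 − 2·(58 − 6·9) = −2·58 + 13·9 = −2·58 + 13·(67 − 1·58) = 13·67 − 15·58 = 13·67 − 15·(326 − 4·67) = −15·326 + 73·67 = −15·326 + 73·(719 − 2·326) = 73·719 − 161·326 = 73·719 − 161·(1764 − 2·719) = −161·1764 + 395·719, i.e. 719·395 + 1764·(-161) = 1.
Times 3003: 719·1186185 + 1764·(-483483) = 3003, so (1186185, -483483) solves it.
Subtracting 672·1764 from u and adding 672·719 to v gives the tidier solution (777, -315).
Indeed 719·777 + 1764·(-315) = 558663 − 555660 = 3003.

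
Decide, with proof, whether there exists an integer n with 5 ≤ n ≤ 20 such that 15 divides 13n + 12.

n = 6

At n = 5 the value 77 is not a multiple of 15. Try n = 6: 13·6 + 12 = 90 = 6·15, which is divisible by 15.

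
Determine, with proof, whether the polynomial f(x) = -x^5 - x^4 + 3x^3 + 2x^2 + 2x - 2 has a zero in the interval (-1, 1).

f(-1) = -5 and f(1) = 3, which have opposite signs.
f is continuous everywhere (it is a polynomial), in particular on [-1, 1].
By the Intermediate Value Theorem, f takes the value 0 somewhere in the open interval.

Yes, f has a root in the interval.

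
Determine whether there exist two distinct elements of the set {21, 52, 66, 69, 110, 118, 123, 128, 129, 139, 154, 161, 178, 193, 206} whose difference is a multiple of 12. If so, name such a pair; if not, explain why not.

The pair (21, 69) works.

21 mod 12 = 9 and 69 mod 12 = 9, so 69 − 21 = 48 = 4·12.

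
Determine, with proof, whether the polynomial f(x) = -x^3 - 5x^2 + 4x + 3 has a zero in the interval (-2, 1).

f(-2) = -17 and f(1) = 1, which have opposite signs.
f is continuous everywhere (it is a polynomial), in particular on [-2, 1].
By the Intermediate Value Theorem f must vanish at some point of (-2, 1).

Yes, f has a root in the interval.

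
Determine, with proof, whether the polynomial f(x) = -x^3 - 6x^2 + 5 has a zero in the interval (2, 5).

f(2) = -27 and f(5) = -270, both negative, so a sign-change argument is unavailable; we show f keeps this sign on the whole interval.
Substitute x = 2 + u, where 0 < u < 3 on the interval. Expanding, f(2 + u) = -u^3 - 12u^2 - 36u - 27.
The nonzero coefficients here are all negative, so for u > 0 every term is negative (or zero), and the constant term -27 is strictly negative.
So f is strictly negative on (2, 5); no root exists in the interval.

f has no root in that interval.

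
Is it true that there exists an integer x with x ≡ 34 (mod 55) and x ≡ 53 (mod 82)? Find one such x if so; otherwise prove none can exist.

x = 3169

Since 55 and 82 share no common factor, CRT says the pair of congruences has a solution (unique mod 4510).
Write x = 34 + 55t and require 34 + 55t ≡ 53 (mod 82), i.e. 55t ≡ 19 (mod 82).
To invert 55 modulo 82: 82 = 1·55 + 27, 55 = 2·27 + 1, 27 = 27·1 + 0, and unwinding, 1 = 55 − 2·27 = 55 − 2·(82 − 1·55) = −2·82 + 3·55. Thus 55⁻¹ ≡ 3 (mod 82).
Multiplying by 3: t ≡ 3·19 = 57 (mod 82).
With t = 57: x = 34 + 55·57 = 3169.
Verify: 3169 = 57·55 + 34 and 3169 = 38·82 + 53. ✓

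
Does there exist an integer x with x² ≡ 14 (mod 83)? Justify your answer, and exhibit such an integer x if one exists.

No such integer exists.

Apply Euler's criterion with the prime 83: 14 is a quadratic residue iff 14^41 ≡ 1 (mod 83), and a non-residue iff it is ≡ −1.
Repeated squaring mod 83: 14^2 = 196 ≡ 30; 14^4 ≡ 30² = 900 ≡ 70; 14^8 ≡ 70² = 4900 ≡ 3; 14^16 ≡ 3² = 9 ≡ 9; 14^32 ≡ 9² = 81 ≡ 81.
Since 41 = 32 + 8 + 1, 14^41 ≡ 81 · 3 · 14; multiplying out mod 83: 81·3 = 243 ≡ 77, then 77·14 = 1078 ≡ 82. Thus 14^41 ≡ 82 ≡ −1 (mod 83).
The value −1 means 14 is a non-residue modulo 83, so x² ≡ 14 (mod 83) is impossible.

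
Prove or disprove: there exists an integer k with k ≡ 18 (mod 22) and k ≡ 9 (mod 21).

Since 22 and 21 share no common factor, CRT says the pair of congruences has a solution (unique mod 462).
Any solution of the first congruence is k = 18 + 22t; substituting into the second, 22t ≡ 9 − 18 ≡ 12 (mod 21).
22 ≡ 1 (mod 21), so this reads 1t ≡ 12 (mod 21). So t ≡ 12 (mod 21).
Taking t = 12 gives k = 18 + 22·12 = 282.
Indeed 282 ≡ 18 (mod 22) and 282 ≡ 9 (mod 21).

k = 282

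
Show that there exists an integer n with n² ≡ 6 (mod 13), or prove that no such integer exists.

There is no such integer.

Squares mod 13 repeat after n = 6 (as (−n)² = n²); for n = 0..6 they are 0, 1, 4, 9, 3, 12, 10.
The set of squares mod 13 is therefore {0, 1, 3, 4, 9, 10, 12}, which does not contain 6.
Hence no integer n has n² ≡ 6 (mod 13).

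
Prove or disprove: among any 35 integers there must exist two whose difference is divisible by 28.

True.

There are exactly 28 possible remainders on division by 28.
Placing 35 integers into 28 classes, some class receives at least two — say a and b.
Then a ≡ b (mod 28), i.e. 28 ∣ (a − b).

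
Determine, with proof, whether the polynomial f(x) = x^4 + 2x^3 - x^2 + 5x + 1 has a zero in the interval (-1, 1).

f(-1) = -6 and f(1) = 8, which have opposite signs.
f is continuous everywhere (it is a polynomial), in particular on [-1, 1].
By the Intermediate Value Theorem f must vanish at some point of (-1, 1).

Yes, f has a root in the interval.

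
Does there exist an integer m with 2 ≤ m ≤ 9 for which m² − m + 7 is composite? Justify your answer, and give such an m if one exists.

At m = 7: 7² − 7 + 7 = 49 = 7·7, which is composite.

m = 7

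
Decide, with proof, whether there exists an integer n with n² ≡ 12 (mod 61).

Take n = 45. Then 45² = 2025 = 33·61 + 12, so 45² ≡ 12 (mod 61).

n = 45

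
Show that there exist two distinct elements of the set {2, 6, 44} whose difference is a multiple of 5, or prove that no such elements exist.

No such pair exists.

Two integers differ by a multiple of 5 exactly when they have the same residue mod 5. The residues are 2↦2, 6↦1, 44↦4.
No residue repeats among the 3 elements, so no pair has difference ≡ 0 (mod 5).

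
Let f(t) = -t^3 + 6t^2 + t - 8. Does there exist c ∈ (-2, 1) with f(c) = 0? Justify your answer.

Yes, f has a root in the interval.

f(-2) = 22 and f(1) = -2, which have opposite signs.
f is continuous everywhere (it is a polynomial), in particular on [-2, 1].
By the Intermediate Value Theorem f must vanish at some point of (-2, 1).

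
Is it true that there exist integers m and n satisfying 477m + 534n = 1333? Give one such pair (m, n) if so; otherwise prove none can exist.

Any value of 477m + 534n is a multiple of gcd(477, 534) = 3.
However 1333 leaves remainder 1 on division by 3.
Hence no integers m, n satisfy the equation.

No such integers exist.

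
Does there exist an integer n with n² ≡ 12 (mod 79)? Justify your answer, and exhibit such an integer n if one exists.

There is no such integer.

79 is prime, so by Euler's criterion 12 is a square mod 79 iff 12^((79−1)/2) = 12^39 ≡ 1 (mod 79).
Squaring successively (mod 79): 12^2 = 144 ≡ 65; 12^4 ≡ 65² = 4225 ≡ 38; 12^8 ≡ 38² = 1444 ≡ 22; 12^16 ≡ 22² = 484 ≡ 10; 12^32 ≡ 10² = 100 ≡ 21.
Since 39 = 32 + 4 + 2 + 1, 12^39 ≡ 21 · 38 · 65 · 12; multiplying out mod 79: 21·38 = 798 ≡ 8, then 8·65 = 520 ≡ 46, then 46·12 = 552 ≡ 78. Thus 12^39 ≡ 78 ≡ −1 (mod 79).
The value −1 means 12 is a non-residue modulo 79, so n² ≡ 12 (mod 79) is impossible.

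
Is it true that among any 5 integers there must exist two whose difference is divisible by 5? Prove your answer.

No, the set {12, 13, 14, 15, 16} is a counterexample.

Take the 5 consecutive integers 12, 13, …, 16: their residues mod 5 are all distinct because 5 ≤ 5.
No two share a residue, so no pair has difference divisible by 5; the claim fails for this set.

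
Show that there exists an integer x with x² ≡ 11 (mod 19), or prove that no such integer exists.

x = 7 works: 7² = 49, and 49 − 11 = 38 = 2·19.

x = 7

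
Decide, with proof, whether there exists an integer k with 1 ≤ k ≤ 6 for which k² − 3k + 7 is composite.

k = 6

At k = 6: 6² − 3·6 + 7 = 25 = 5·5, which is composite.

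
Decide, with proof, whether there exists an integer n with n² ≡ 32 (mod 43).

No such integer exists.

Apply Euler's criterion with the prime 43: 32 is a quadratic residue iff 32^21 ≡ 1 (mod 43), and a non-residue iff it is ≡ −1.
Squaring successively (mod 43): 32^2 = 1024 ≡ 35; 32^4 ≡ 35² = 1225 ≡ 21; 32^8 ≡ 21² = 441 ≡ 11; 32^16 ≡ 11² = 121 ≡ 35.
Since 21 = 16 + 4 + 1, 32^21 ≡ 35 · 21 · 32; multiplying out mod 43: 35·21 = 735 ≡ 4, then 4·32 = 128 ≡ 42. Thus 32^21 ≡ 42 ≡ −1 (mod 43).
The value −1 means 32 is a non-residue modulo 43, so n² ≡ 32 (mod 43) is impossible.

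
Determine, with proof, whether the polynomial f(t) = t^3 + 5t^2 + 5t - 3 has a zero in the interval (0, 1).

Yes, f has a root in the interval.

f(0) = -3 and f(1) = 8, which have opposite signs.
f is continuous everywhere (it is a polynomial), in particular on [0, 1].
By the Intermediate Value Theorem f must vanish at some point of (0, 1).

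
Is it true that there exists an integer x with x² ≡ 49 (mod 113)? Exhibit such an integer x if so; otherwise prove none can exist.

Take x = 7. Then 7² = 49, and since 0 ≤ 49 < 113 this is already reduced: 7² ≡ 49 (mod 113).

x = 7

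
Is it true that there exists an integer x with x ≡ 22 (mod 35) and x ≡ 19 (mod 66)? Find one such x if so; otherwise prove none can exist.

x = 547

The moduli 35 and 66 are coprime, so by the Chinese Remainder Theorem a unique solution modulo 2310 exists.
Any solution of the first congruence is x = 22 + 35t; substituting into the second, 35t ≡ 19 − 22 ≡ 63 (mod 66).
Invert 35 mod 66 by the Euclidean algorithm: 66 = 1·35 + 31, 35 = 1·31 + 4, 31 = 7·4 + 3, 4 = 1·3 + 1, 3 = 3·1 + 0; back-substituting, 1 = 4 − 1·3 = 4 − (31 − 7·4) = −31 + 8·4 = −31 + 8·(35 − 1·31) = 8·35 − 9·31 = 8·35 − 9·(66 − 1·35) = −9·66 + 17·35. Hence 35·17 ≡ 1, so 35⁻¹ ≡ 17 (mod 66).
Multiplying by 17: t ≡ 17·63 = 1071 ≡ 15 (mod 66).
Taking t = 15 gives x = 22 + 35·15 = 547.
Indeed 547 ≡ 22 (mod 35) and 547 ≡ 19 (mod 66).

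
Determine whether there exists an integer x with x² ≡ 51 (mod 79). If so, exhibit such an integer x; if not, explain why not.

x = 29

Take x = 29. Then 29² = 841 = 10·79 + 51, so 29² ≡ 51 (mod 79).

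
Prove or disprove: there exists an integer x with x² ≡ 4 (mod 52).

Take x = 2. Then 2² = 4, and since 0 ≤ 4 < 52 this is already reduced: 2² ≡ 4 (mod 52).

x = 2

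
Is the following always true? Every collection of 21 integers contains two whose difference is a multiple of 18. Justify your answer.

True.

There are exactly 18 possible remainders on division by 18.
Placing 21 integers into 18 classes, some class receives at least two — say a and b.
Equal remainders mean a − b ≡ 0 (mod 18), so 18 divides their difference.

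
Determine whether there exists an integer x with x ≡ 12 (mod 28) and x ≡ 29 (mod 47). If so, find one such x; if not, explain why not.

The moduli 28 and 47 are coprime, so by the Chinese Remainder Theorem a unique solution modulo 1316 exists.
Write x = 12 + 28t and require 12 + 28t ≡ 29 (mod 47), i.e. 28t ≡ 17 (mod 47).
Note 28·42 = 1176 ≡ 1 (mod 47) (as 1176 − 1 = 25·47), so 28⁻¹ ≡ 42.
Multiplying by 42: t ≡ 42·17 = 714 ≡ 9 (mod 47).
With t = 9: x = 12 + 28·9 = 264.
Verify: 264 = 9·28 + 12 and 264 = 5·47 + 29. ✓

x = 264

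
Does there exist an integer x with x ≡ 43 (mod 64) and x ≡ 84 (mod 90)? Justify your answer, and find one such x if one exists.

Reduce both congruences modulo 2, which divides 64 and 90: they say x ≡ 43 (mod 2) and x ≡ 84 (mod 2).
But 43 mod 2 = 1 while 84 mod 2 = 0, a contradiction.
Therefore no such x exists.

No, no such integer exists.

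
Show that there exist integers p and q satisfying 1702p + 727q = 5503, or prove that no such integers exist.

Since gcd(1702, 727) = 1, every integer is an integer combination of 1702 and 727.
Dividing repeatedly: 1702 = 2·727 + 248, 727 = 2·248 + 231, 248 = 1·231 + 17, 231 = 13·17 + 10, 17 = 1·10 + 7, 10 = 1·7 + 3, 7 = 2·3 + 1, 3 = 3·1 + 0.
Unwinding: 1 = 7 − 2·3 = 7 − 2·(10 − 1·7) = −2·10 + 3·7 = −2·10 + 3·(17 − 1·10) = 3·17 − 5·10 = 3·17 − 5·(231 − 13·17) = −5·231 + 68·17 = −5·231 + 68·(248 − 1·231) = 68·248 − 73·231 = 68·248 − 73·(727 − 2·248) = −73·727 + 214·248 = −73·727 + 214·(1702 − 2·727) = 214·1702 − 501·727, i.e. 1702·214 + 727·(-501) = 1.
Times 5503: 1702·1177642 + 727·(-2757003) = 5503, so (1177642, -2757003) solves it.
Shifting by a multiple of (727, −1702) keeps it a solution: p = 1177642 − 1619·727 = 629, q = -2757003 + 1619·1702 = -1465.
Check: 1702·629 + 727·(-1465) = 1070558 − 1065055 = 5503. ✓

p = 629, q = -1465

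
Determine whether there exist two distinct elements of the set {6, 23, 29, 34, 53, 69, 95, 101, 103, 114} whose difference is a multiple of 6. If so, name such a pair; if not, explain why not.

6 and 114 are such a pair.

Both 6 and 114 leave remainder 0 on division by 6; their difference 108 = 18·6 is a multiple of 6.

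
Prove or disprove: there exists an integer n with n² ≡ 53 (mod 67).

Apply Euler's criterion with the prime 67: 53 is a quadratic residue iff 53^33 ≡ 1 (mod 67), and a non-residue iff it is ≡ −1.
Squaring successively (mod 67): 53^2 = 2809 ≡ 62; 53^4 ≡ 62² = 3844 ≡ 25; 53^8 ≡ 25² = 625 ≡ 22; 53^16 ≡ 22² = 484 ≡ 15; 53^32 ≡ 15² = 225 ≡ 24.
Since 33 = 32 + 1, 53^33 ≡ 24 · 53; multiplying out mod 67: 24·53 = 1272 ≡ 66. Thus 53^33 ≡ 66 ≡ −1 (mod 67).
The value −1 means 53 is a non-residue modulo 67, so n² ≡ 53 (mod 67) is impossible.

No such integer exists.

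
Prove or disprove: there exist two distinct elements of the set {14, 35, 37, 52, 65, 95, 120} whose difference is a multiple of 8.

There is no such pair.

Two integers differ by a multiple of 8 exactly when they have the same residue mod 8. The residues are 14↦6, 35↦3, 37↦5, 52↦4, 65↦1, 95↦7, 120↦0.
No residue repeats among the 7 elements, so no pair has difference ≡ 0 (mod 8).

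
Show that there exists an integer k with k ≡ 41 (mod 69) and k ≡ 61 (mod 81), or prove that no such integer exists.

gcd(69, 81) = 3. If k ≡ 41 (mod 69) and k ≡ 61 (mod 81), then k ≡ 41 (mod 3) and k ≡ 61 (mod 3).
But 41 mod 3 = 2 while 61 mod 3 = 1, a contradiction.
So no integer satisfies both congruences.

There is no such integer.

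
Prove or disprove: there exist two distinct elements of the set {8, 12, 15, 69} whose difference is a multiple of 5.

Two integers differ by a multiple of 5 exactly when they have the same residue mod 5. The residues are 8↦3, 12↦2, 15↦0, 69↦4.
All 4 residues are distinct, so no two elements differ by a multiple of 5.

There is no such pair.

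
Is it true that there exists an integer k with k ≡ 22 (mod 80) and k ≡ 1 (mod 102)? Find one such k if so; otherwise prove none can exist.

No such integer exists.

Both moduli are multiples of 2 = gcd(80, 102), so any solution would satisfy k ≡ 22 and k ≡ 1 modulo 2 simultaneously.
These are incompatible: 22 − 1 = 21 is not divisible by 2.
Therefore no such k exists.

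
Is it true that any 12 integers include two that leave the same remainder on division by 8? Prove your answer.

True.

There are exactly 8 possible remainders on division by 8.
With 12 integers and only 8 classes, the pigeonhole principle forces two of them, say a and b, into the same class.
So a and b have equal remainders mod 8, which is exactly what was to be shown.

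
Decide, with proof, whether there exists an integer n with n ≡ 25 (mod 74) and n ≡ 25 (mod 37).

n = 25

gcd(74, 37) = 37. A simultaneous solution exists iff 25 ≡ 25 (mod 37); here 25 mod 37 = 25 = 25 mod 37, so it does.
The smallest candidate n = 25 works directly: 25 ≡ 25 (mod 37).
Verify: 25 = 0·74 + 25 and 25 = 0·37 + 25. ✓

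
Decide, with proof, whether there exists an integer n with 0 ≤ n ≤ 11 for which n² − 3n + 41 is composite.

n = 5

At n = 5: 5² − 3·5 + 41 = 51 = 3·17, which is composite.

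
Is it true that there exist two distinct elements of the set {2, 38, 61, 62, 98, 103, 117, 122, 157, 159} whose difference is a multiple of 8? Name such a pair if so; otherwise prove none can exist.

Both 2 and 98 leave remainder 2 on division by 8; their difference 96 = 12·8 is a multiple of 8.

The pair (2, 98) works.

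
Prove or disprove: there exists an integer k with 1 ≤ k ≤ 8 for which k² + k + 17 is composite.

No such integer k in that range exists.

The values for k = 1, 2, …, 8 are 19, 23, 29, 37, 47, 59, 73, 89, and each of these is prime.
So no value in the range makes the expression composite.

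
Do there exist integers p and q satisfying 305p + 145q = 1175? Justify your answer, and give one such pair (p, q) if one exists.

p = 1, q = 6

Every value of 305p + 145q is a multiple of gcd(305, 145) = 5; since 5 ∣ 1175, solutions exist.
Dividing through by 5 reduces the equation to 61p + 29q = 235.
Dividing repeatedly: 61 = 2·29 + 3, 29 = 9·3 + 2, 3 = 1·2 + 1, 2 = 2·1 + 0.
Working back up the chain: 1 = 3 − 1·2 = 3 − (29 − 9·3) = −29 + 10·3 = −29 + 10·(61 − 2·29) = 10·61 − 21·29. So 61·10 + 29·(-21) = 1.
Scaling by 235 gives the particular solution (p, q) = (2350, -4935).
Subtracting 81·29 from p and adding 81·61 to q gives the tidier solution (1, 6).
Indeed 305·1 + 145·6 = 305 + 870 = 1175.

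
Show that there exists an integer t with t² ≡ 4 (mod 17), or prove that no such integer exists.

t = 15

Take t = 15. Then 15² = 225 = 13·17 + 4, so 15² ≡ 4 (mod 17).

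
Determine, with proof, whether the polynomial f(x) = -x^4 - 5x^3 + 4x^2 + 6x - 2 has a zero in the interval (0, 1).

Such a root exists.

f(0) = -2 and f(1) = 2, which have opposite signs.
As a polynomial, f is continuous on every closed interval.
By the Intermediate Value Theorem, f takes the value 0 somewhere in the open interval.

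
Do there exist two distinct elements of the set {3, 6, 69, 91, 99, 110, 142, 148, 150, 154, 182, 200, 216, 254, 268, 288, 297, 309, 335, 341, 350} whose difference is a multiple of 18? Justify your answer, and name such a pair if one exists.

Yes: 3 and 309.

Both 3 and 309 leave remainder 3 on division by 18; their difference 306 = 17·18 is a multiple of 18.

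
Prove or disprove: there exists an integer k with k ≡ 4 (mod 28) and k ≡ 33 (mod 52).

No, no such integer exists.

Both moduli are multiples of 4 = gcd(28, 52), so any solution would satisfy k ≡ 4 and k ≡ 33 modulo 4 simultaneously.
But 4 mod 4 = 0 while 33 mod 4 = 1, a contradiction.
Therefore no such k exists.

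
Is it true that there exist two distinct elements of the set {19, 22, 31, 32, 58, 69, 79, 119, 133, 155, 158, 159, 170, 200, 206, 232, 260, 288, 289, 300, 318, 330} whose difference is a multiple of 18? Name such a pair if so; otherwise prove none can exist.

Yes: 19 and 289.

Both 19 and 289 leave remainder 1 on division by 18; their difference 270 = 15·18 is a multiple of 18.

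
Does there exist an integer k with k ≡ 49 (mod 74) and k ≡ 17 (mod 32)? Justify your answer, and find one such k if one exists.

k = 49

The moduli are not coprime: gcd(74, 32) = 2. Compatibility requires 2 ∣ (17 − 49) = -32, which holds, so solutions exist.
The smallest candidate k = 49 works directly: 49 ≡ 17 (mod 32).
Verify: 49 = 0·74 + 49 and 49 = 1·32 + 17. ✓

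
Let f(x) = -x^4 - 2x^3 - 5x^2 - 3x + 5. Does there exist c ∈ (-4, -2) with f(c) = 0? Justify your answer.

f has no root in that interval.

The endpoint values f(-4) = -191 and f(-2) = -9 are both negative. Claim: f(x) < 0 for every x in (-4, -2).
Shift to the endpoint -2: with x = -2 − u (0 < u < 2), one computes f(-2 − u) = -u^4 - 6u^3 - 17u^2 - 25u - 9.
All 5 nonzero coefficients of this polynomial in u are negative; hence for u > 0 the value is a sum of negative terms (the constant -9 among them).
So f is strictly negative on (-4, -2); no root exists in the interval.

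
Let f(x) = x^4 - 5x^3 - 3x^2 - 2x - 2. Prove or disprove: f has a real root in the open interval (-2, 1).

Yes, f has a root in the interval.

f(-2) = 46 and f(1) = -11, which have opposite signs.
Since f is a polynomial it is continuous on [-2, 1].
By the Intermediate Value Theorem, f takes the value 0 somewhere in the open interval.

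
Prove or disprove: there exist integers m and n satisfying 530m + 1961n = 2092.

gcd(530, 1961) = 53, so every integer of the form 530m + 1961n is a multiple of 53.
But 2092 is not a multiple of 53 (it leaves remainder 25).
Therefore 530m + 1961n = 2092 has no solution in integers.

No such integers exist.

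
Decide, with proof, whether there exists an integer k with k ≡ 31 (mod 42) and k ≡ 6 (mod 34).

gcd(42, 34) = 2. If k ≡ 31 (mod 42) and k ≡ 6 (mod 34), then k ≡ 31 (mod 2) and k ≡ 6 (mod 2).
These are incompatible: 31 − 6 = 25 is not divisible by 2.
So no integer satisfies both congruences.

No such integer exists.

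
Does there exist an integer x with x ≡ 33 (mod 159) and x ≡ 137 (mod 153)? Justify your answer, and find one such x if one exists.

No such integer exists.

gcd(159, 153) = 3. If x ≡ 33 (mod 159) and x ≡ 137 (mod 153), then x ≡ 33 (mod 3) and x ≡ 137 (mod 3).
These are incompatible: 33 − 137 = -104 is not divisible by 3.
Hence the system has no solution.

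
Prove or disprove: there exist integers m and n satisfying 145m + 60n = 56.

Both 145 and 60 are divisible by gcd(145, 60) = 5, hence so is any combination 145m + 60n.
But 56 is not a multiple of 5 (it leaves remainder 1).
Therefore 145m + 60n = 56 has no solution in integers.

No such integers exist.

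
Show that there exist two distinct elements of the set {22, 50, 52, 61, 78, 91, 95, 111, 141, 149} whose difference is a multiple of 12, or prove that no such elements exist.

Residues mod 12: 22↦10, 50↦2, 52↦4, 61↦1, 78↦6, 91↦7, 95↦11, 111↦3, 141↦9, 149↦5.
All 10 residues are distinct, so no two elements differ by a multiple of 12.

There is no such pair.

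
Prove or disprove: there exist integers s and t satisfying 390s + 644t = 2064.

s = 144, t = -84

Since gcd(390, 644) = 2 and 2064 = 2·1032, Bézout's identity guarantees a solution.
Dividing through by 2 reduces the equation to 195s + 322t = 1032.
Euclidean algorithm: 322 = 1·195 + 127, 195 = 1·127 + 68, 127 = 1·68 + 59, 68 = 1·59 + 9, 59 = 6·9 + 5, 9 = 1·5 + 4, 5 = 1·4 + 1, 4 = 4·1 + 0.
Back-substituting, 1 = 5 − 1·4 = 5 − (9 − 1·5) = −9 + 2·5 = −9 + 2·(59 − 6·9) = 2·59 − 13·9 = 2·59 − 13·(68 − 1·59) = −13·68 + 15·59 = −13·68 + 15·(127 − 1·68) = 15·127 − 28·68 = 15·127 − 28·(195 − 1·127) = −28·195 + 43·127 = −28·195 + 43·(322 − 1·195) = 43·322 − 71·195; that is, 195·(-71) + 322·43 = 1.
Times 1032: 195·(-73272) + 322·44376 = 1032, so (-73272, 44376) solves it.
The general solution is s = -73272 + 322k, t = 44376 − 195k; taking k = 228 gives the smaller pair s = 144, t = -84.
Check: 390·144 + 644·(-84) = 56160 − 54096 = 2064. ✓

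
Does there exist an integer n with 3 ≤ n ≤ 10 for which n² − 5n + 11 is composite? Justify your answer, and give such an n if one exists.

At n = 7: 7² − 5·7 + 11 = 25 = 5·5, which is composite.

n = 7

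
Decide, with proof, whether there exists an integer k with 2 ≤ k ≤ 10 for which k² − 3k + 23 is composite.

k = 8

At k = 8: 8² − 3·8 + 23 = 63 = 3·21, which is composite.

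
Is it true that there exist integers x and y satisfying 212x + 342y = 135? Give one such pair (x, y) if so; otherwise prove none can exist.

Both 212 and 342 are divisible by gcd(212, 342) = 2, hence so is any combination 212x + 342y.
But 135 is not a multiple of 2 (it leaves remainder 1).
Hence no integers x, y satisfy the equation.

There are no such integers.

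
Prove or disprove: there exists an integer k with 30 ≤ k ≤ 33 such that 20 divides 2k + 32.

There is no such integer k in that range.

The values of 2k + 32 for k = 30, 31, 32, 33 are 92, 94, 96, 98; reduced mod 20 these are 12, 14, 16, 18.
The residue 0 does not occur, so no k in [30, 33] makes 2k + 32 a multiple of 20.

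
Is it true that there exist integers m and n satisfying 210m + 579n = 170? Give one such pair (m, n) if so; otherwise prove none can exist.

gcd(210, 579) = 3, so every integer of the form 210m + 579n is a multiple of 3.
But 170 is not a multiple of 3 (it leaves remainder 2).
Therefore 210m + 579n = 170 has no solution in integers.

No such integers exist.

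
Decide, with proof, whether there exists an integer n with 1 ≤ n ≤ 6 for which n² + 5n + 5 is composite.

At n = 5: 5² + 5·5 + 5 = 55 = 5·11, which is composite.

n = 5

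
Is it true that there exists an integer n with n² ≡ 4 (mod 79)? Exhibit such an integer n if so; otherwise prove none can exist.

n = 2

Take n = 2. Then 2² = 4, and since 0 ≤ 4 < 79 this is already reduced: 2² ≡ 4 (mod 79).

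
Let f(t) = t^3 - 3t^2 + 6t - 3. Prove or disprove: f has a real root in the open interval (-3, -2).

Evaluate at the endpoints: f(-3) = -75, f(-2) = -35 — same sign (negative).
The derivative f'(t) = 3t^2 - 6t + 6 is a quadratic with discriminant (-6)² − 4·3·6 = -36 < 0; it never vanishes, so it is always positive (sign of the leading coefficient).
Hence f is strictly increasing on ℝ, and in particular on [-3, -2]. A strictly monotone function with same-sign endpoint values stays negative on the whole interval, so f has no zero in (-3, -2).

f has no root in that interval.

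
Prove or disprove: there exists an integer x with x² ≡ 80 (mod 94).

No, no such integer exists.

Reduce modulo the prime factor 47 of 94: any solution would satisfy x² ≡ 33 (mod 47).
Apply Euler's criterion with the prime 47: 33 is a quadratic residue iff 33^23 ≡ 1 (mod 47), and a non-residue iff it is ≡ −1.
Squaring successively (mod 47): 33^2 = 1089 ≡ 8; 33^4 ≡ 8² = 64 ≡ 17; 33^8 ≡ 17² = 289 ≡ 7; 33^16 ≡ 7² = 49 ≡ 2.
Since 23 = 16 + 4 + 2 + 1, 33^23 ≡ 2 · 17 · 8 · 33; multiplying out mod 47: 2·17 = 34 ≡ 34, then 34·8 = 272 ≡ 37, then 37·33 = 1221 ≡ 46. Thus 33^23 ≡ 46 ≡ −1 (mod 47).
By Euler's criterion 33 is a quadratic non-residue mod 47: no x satisfies x² ≡ 33 (mod 47).
So 33 is not a square mod 47, and hence 80 is not a square mod 94.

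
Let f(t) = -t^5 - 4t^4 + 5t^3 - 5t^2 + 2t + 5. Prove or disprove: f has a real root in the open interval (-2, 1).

f(-2) = -91 and f(1) = 2, which have opposite signs.
f is continuous everywhere (it is a polynomial), in particular on [-2, 1].
By the Intermediate Value Theorem f must vanish at some point of (-2, 1).

Such a root exists.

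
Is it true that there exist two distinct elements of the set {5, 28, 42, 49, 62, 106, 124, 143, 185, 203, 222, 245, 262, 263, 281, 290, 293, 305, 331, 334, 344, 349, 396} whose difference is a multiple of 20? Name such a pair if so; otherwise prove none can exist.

Reduce each element mod 20: 5↦5, 28↦8, 42↦2, 49↦9, 62↦2, 106↦6, 124↦4, 143↦3, 185↦5, 203↦3, 222↦2, 245↦5, 262↦2, 263↦3, 281↦1, 290↦10, 293↦13, 305↦5, 331↦11, 334↦14, 344↦4, 349↦9, 396↦16. The residue 5 repeats (at 5 and 185), and 185 − 5 = 180 = 9·20.

Yes: 5 and 185.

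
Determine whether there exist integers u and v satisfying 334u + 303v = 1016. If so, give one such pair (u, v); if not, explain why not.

u = 23, v = -22

Since gcd(334, 303) = 1, every integer is an integer combination of 334 and 303.
Run the Euclidean algorithm on 334 and 303: 334 = 1·303 + 31, 303 = 9·31 + 24, 31 = 1·24 + 7, 24 = 3·7 + 3, 7 = 2·3 + 1, 3 = 3·1 + 0.
Working back up the chain: 1 = 7 − 2·3 = 7 − 2·(24 − 3·7) = −2·24 + 7·7 = −2·24 + 7·(31 − 1·24) = 7·31 − 9·24 = 7·31 − 9·(303 − 9·31) = −9·303 + 88·31 = −9·303 + 88·(334 − 1·303) = 88·334 − 97·303. So 334·88 + 303·(-97) = 1.
Times 1016: 334·89408 + 303·(-98552) = 1016, so (89408, -98552) solves it.
The general solution is u = 89408 + 303k, v = -98552 − 334k; taking k = -295 gives the smaller pair u = 23, v = -22.
Check: 334·23 + 303·(-22) = 7682 − 6666 = 1016. ✓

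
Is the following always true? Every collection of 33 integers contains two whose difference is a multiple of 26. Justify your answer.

True.

Partition the integers by their residue mod 26; there are 26 classes.
Placing 33 integers into 26 classes, some class receives at least two — say a and b.
Equal remainders mean a − b ≡ 0 (mod 26), so 26 divides their difference.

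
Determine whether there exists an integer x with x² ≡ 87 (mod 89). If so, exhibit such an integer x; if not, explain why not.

x = 40 works: 40² = 1600, and 1600 − 87 = 1513 = 17·89.

x = 40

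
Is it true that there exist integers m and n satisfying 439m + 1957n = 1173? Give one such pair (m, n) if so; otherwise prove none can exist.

Since gcd(439, 1957) = 1, every integer is an integer combination of 439 and 1957.
Euclidean algorithm: 1957 = 4·439 + 201, 439 = 2·201 + 37, 201 = 5·37 + 16, 37 = 2·16 + 5, 16 = 3·5 + 1, 5 = 5·1 + 0.
Unwinding: 1 = 16 − 3·5 = 16 − 3·(37 − 2·16) = −3·37 + 7·16 = −3·37 + 7·(201 − 5·37) = 7·201 − 38·37 = 7·201 − 38·(439 − 2·201) = −38·439 + 83·201 = −38·439 + 83·(1957 − 4·439) = 83·1957 − 370·439, i.e. 439·(-370) + 1957·83 = 1.
Times 1173: 439·(-434010) + 1957·97359 = 1173, so (-434010, 97359) solves it.
Adding 222·1957 to m and subtracting 222·439 from n gives the tidier solution (444, -99).
Check: 439·444 + 1957·(-99) = 194916 − 193743 = 1173. ✓

m = 444, n = -99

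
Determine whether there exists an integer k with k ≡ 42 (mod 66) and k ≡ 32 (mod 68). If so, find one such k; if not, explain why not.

The moduli are not coprime: gcd(66, 68) = 2. Compatibility requires 2 ∣ (32 − 42) = -10, which holds, so solutions exist.
Step through k = 42, 42 + 66, 42 + 2·66, …: the values 42, 108, 174, 240, 306, 372 reduce mod 68 to 42, 40, 38, 36, 34, 32. The value 372 hits 32.
Verify: 372 = 5·66 + 42 and 372 = 5·68 + 32. ✓

k = 372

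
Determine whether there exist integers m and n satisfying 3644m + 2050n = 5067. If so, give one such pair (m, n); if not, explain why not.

No, no such integers exist.

Both 3644 and 2050 are divisible by gcd(3644, 2050) = 2, hence so is any combination 3644m + 2050n.
But 5067 = 2·2533 + 1, so 2 ∤ 5067.
Therefore 3644m + 2050n = 5067 has no solution in integers.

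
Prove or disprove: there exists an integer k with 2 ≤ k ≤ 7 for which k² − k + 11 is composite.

The values for k = 2, 3, …, 7 are 13, 17, 23, 31, 41, 53, and each of these is prime.
So no value in the range makes the expression composite.

There is no such integer k in that range.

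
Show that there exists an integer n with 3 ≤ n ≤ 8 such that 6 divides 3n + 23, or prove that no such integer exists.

At n = 3, 3·3 + 23 = 32 ≡ 2 (mod 6), and each step in n adds 3, giving residues 2, 5, 2, 5, 2, 5 for n = 3, 4, …, 8.
Since 0 is absent from this list, 6 ∤ 3n + 23 for every n with 3 ≤ n ≤ 8.

No, no such integer n in that range exists.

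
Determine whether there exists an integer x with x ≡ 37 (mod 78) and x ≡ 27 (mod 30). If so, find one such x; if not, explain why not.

There is no such integer.

Reduce both congruences modulo 6, which divides 78 and 30: they say x ≡ 37 (mod 6) and x ≡ 27 (mod 6).
These are incompatible: 37 − 27 = 10 is not divisible by 6.
So no integer satisfies both congruences.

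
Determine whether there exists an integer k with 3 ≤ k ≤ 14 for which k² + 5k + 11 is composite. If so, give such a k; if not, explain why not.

At k = 12: 12² + 5·12 + 11 = 215 = 5·43, which is composite.

k = 12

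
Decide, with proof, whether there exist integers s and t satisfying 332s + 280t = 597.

There are no such integers.

Both 332 and 280 are divisible by gcd(332, 280) = 4, hence so is any combination 332s + 280t.
However 597 leaves remainder 1 on division by 4.
Hence no integers s, t satisfy the equation.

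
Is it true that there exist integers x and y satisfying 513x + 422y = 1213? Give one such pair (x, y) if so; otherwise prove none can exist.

Since gcd(513, 422) = 1, every integer is an integer combination of 513 and 422.
Dividing repeatedly: 513 = 1·422 + 91, 422 = 4·91 + 58, 91 = 1·58 + 33, 58 = 1·33 + 25, 33 = 1·25 + 8, 25 = 3·8 + 1, 8 = 8·1 + 0.
Unwinding: 1 = 25 − 3·8 = 25 − 3·(33 − 1·25) = −3·33 + 4·25 = −3·33 + 4·(58 − 1·33) = 4·58 − 7·33 = 4·58 − 7·(91 − 1·58) = −7·91 + 11·58 = −7·91 + 11·(422 − 4·91) = 11·422 − 51·91 = 11·422 − 51·(513 − 1·422) = −51·513 + 62·422, i.e. 513·(-51) + 422·62 = 1.
Scaling by 1213 gives the particular solution (x, y) = (-61863, 75206).
Adding 147·422 to x and subtracting 147·513 from y gives the tidier solution (171, -205).
Indeed 513·171 + 422·(-205) = 87723 − 86510 = 1213.

x = 171, y = -205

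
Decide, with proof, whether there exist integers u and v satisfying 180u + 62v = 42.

u = 24, v = -69

gcd(180, 62) = 2, and 2 divides 42, so integer solutions exist.
Dividing through by 2 reduces the equation to 90u + 31v = 21.
Euclidean algorithm: 90 = 2·31 + 28, 31 = 1·28 + 3, 28 = 9·3 + 1, 3 = 3·1 + 0.
Unwinding: 1 = 28 − 9·3 = 28 − 9·(31 − 1·28) = −9·31 + 10·28 = −9·31 + 10·(90 − 2·31) = 10·90 − 29·31, i.e. 90·10 + 31·(-29) = 1.
Times 21: 90·210 + 31·(-609) = 21, so (210, -609) solves it.
The general solution is u = 210 + 31k, v = -609 − 90k; taking k = -6 gives the smaller pair u = 24, v = -69.
Check: 180·24 + 62·(-69) = 4320 − 4278 = 42. ✓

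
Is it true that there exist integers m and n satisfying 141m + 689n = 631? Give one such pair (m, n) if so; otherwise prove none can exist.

m = 68, n = -13

Since gcd(141, 689) = 1, every integer is an integer combination of 141 and 689.
Euclidean algorithm: 689 = 4·141 + 125, 141 = 1·125 + 16, 125 = 7·16 + 13, 16 = 1·13 + 3, 13 = 4·3 + 1, 3 = 3·1 + 0.
Working back up the chain: 1 = 13 − 4·3 = 13 − 4·(16 − 1·13) = −4·16 + 5·13 = −4·16 + 5·(125 − 7·16) = 5·125 − 39·16 = 5·125 − 39·(141 − 1·125) = −39·141 + 44·125 = −39·141 + 44·(689 − 4·141) = 44·689 − 215·141. So 141·(-215) + 689·44 = 1.
Multiplying through by 631: m = (-215)·631 = -135665, n = 44·631 = 27764 is a solution.
Adding 197·689 to m and subtracting 197·141 from n gives the tidier solution (68, -13).
Indeed 141·68 + 689·(-13) = 9588 − 8957 = 631.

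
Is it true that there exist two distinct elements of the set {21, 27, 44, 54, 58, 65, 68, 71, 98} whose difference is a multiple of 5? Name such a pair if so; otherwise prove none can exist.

Both 21 and 71 leave remainder 1 on division by 5; their difference 50 = 10·5 is a multiple of 5.

21 and 71 are such a pair.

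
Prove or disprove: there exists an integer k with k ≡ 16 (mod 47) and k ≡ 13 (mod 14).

The moduli 47 and 14 are coprime, so by the Chinese Remainder Theorem a unique solution modulo 658 exists.
Write k = 16 + 47t and require 16 + 47t ≡ 13 (mod 14), i.e. 47t ≡ 11 (mod 14).
47 ≡ 5 (mod 14), so this reads 5t ≡ 11 (mod 14). Invert 5 mod 14 by the Euclidean algorithm: 14 = 2·5 + 4, 5 = 1·4 + 1, 4 = 4·1 + 0; back-substituting, 1 = 5 − 1·4 = 5 − (14 − 2·5) = −14 + 3·5. Hence 5·3 ≡ 1, so 5⁻¹ ≡ 3 (mod 14).
Therefore t ≡ 3·11 = 33 ≡ 5 (mod 14).
With t = 5: k = 16 + 47·5 = 251.
Indeed 251 ≡ 16 (mod 47) and 251 ≡ 13 (mod 14).

k = 251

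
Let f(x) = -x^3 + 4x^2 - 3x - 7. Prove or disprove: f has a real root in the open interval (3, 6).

f(3) = -7 and f(6) = -97, both negative, so a sign-change argument is unavailable; we show f keeps this sign on the whole interval.
Substitute x = 3 + u, where 0 < u < 3 on the interval. Expanding, f(3 + u) = -u^3 - 5u^2 - 6u - 7.
The nonzero coefficients here are all negative, so for u > 0 every term is negative (or zero), and the constant term -7 is strictly negative.
Therefore f(x) < 0 throughout (3, 6), and f has no zero there.

f has no root in that interval.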